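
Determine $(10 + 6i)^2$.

(a + bi)^2 = a^2 - b^2 + 2abi
= 10^2 - 6^2 + 2*10*6i
= 64 + 120i


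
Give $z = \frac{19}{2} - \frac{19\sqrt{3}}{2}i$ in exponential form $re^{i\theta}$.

r = |z| = sqrt((19/2)^2 + (-19*sqrt(3)/2)^2) = sqrt(361/4 + 1083/4) = sqrt(361) = 19
θ = arctan(b/a) = arctan(-16.4545/9.5) (quadrant-adjusted) = -60° = -π/3
z = 19e^(-i*π/3)


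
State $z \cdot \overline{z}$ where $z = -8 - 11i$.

z * conjugate(z) = |z|^2 = a^2 + b^2
= (-8)^2 + (-11)^2 = 185


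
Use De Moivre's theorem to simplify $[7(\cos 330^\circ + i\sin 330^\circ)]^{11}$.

By De Moivre: z^n = r^n(cos(nθ) + i sin(nθ))
= 7^11(cos(11*330°) + i sin(11*330°))
= 1977326743(cos 30° + i sin 30°)
= 1977326743*sqrt(3)/2 + (1977326743/2)i


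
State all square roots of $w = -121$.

|w| = 121, arg(w) = 180°
Root modulus = 121^(1/2) = 11
Root arguments: θ_k = (180° + 360°k)/2 for k = 0, 1, ..., 1
Roots: 11i, -11i


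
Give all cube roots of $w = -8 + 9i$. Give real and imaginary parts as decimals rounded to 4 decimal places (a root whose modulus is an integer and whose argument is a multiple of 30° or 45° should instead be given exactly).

|w| = sqrt(145) ≈ 12.041595, arg(w) ≈ 131.633539°
Root modulus = sqrt(145)^(1/3) ≈ 2.292071
Root arguments: θ_k = (arg(w) + 360°k)/3 for k = 0, 1, ..., 2
Compute each root as (root modulus)(cos θ_k + i sin θ_k) using full-precision intermediates, then round to 4 decimal places.
Roots: 1.6522 + 1.5887i, -2.2019 + 0.6365i, 0.5498 - 2.2252i


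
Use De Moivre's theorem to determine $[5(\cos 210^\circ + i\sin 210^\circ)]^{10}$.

By De Moivre: z^n = r^n(cos(nθ) + i sin(nθ))
= 5^10(cos(10*210°) + i sin(10*210°))
= 9765625(cos 300° + i sin 300°)
= 9765625/2 - (9765625*sqrt(3)/2)i


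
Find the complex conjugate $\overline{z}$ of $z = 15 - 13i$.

If z = a + bi, then conjugate(z) = a - bi
conjugate(15 - 13i) = 15 + 13i


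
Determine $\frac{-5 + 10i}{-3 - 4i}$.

Multiply numerator and denominator by conjugate (-3 + 4i):
= (-5 + 10i)(-3 + 4i) / ((-3)^2 + (-4)^2)
= (-25 - 50i) / 25
= -1 - 2i


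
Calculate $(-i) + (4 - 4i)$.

(0 + 4) + (-1 + (-4))i = 4 - 5i


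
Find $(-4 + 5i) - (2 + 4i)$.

(-4 - 2) + (5 - 4)i = -6 + i


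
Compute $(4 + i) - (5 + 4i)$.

(4 - 5) + (1 - 4)i = -1 - 3i


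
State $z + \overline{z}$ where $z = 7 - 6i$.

z + conjugate(z) = (a + bi) + (a - bi) = 2a
= 2 * 7 = 14


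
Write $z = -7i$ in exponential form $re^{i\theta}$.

r = |z| = sqrt((0)^2 + (-7)^2) = sqrt(0 + 49) = sqrt(49) = 7
a = 0 and b < 0, so z lies on the negative imaginary axis: θ = -90° = -π/2
z = 7e^(-i*π/2)


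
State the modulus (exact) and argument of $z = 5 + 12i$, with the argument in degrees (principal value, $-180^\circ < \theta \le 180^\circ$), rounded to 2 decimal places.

|z| = sqrt(5^2 + 12^2) = 13
arg(z) = arctan(b/a) = arctan(12/5) (quadrant-adjusted) = 67.38°


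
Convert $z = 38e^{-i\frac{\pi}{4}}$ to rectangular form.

a = r cos θ = 38 * sqrt(2)/2 = 19*sqrt(2)
b = r sin θ = 38 * -sqrt(2)/2 = -19*sqrt(2)
z = 19*sqrt(2) - 19*sqrt(2)i


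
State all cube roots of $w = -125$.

|w| = 125, arg(w) = 180°
Root modulus = 125^(1/3) = 5
Root arguments: θ_k = (180° + 360°k)/3 for k = 0, 1, ..., 2
Roots: 5/2 + (5*sqrt(3)/2)i, -5, 5/2 - (5*sqrt(3)/2)i


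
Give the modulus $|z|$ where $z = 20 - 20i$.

|z| = sqrt(a^2 + b^2) = sqrt(20^2 + (-20)^2) = sqrt(800) = sqrt(800)


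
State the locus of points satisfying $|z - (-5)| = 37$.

|z - z0| = r describes a circle centered at z0 with radius r
Here z0 = -5 and r = 37
Locus: Circle centered at (-5, 0) with radius 37


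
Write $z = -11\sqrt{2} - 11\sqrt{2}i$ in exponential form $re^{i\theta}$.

r = |z| = sqrt((-11*sqrt(2))^2 + (-11*sqrt(2))^2) = sqrt(242 + 242) = sqrt(484) = 22
θ = arctan(b/a) = arctan(-15.5563/-15.5563) (quadrant-adjusted) = -135° = -3π/4
z = 22e^(-i*3π/4)


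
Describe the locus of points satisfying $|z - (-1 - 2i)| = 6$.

|z - z0| = r describes a circle centered at z0 with radius r
Here z0 = -1 - 2i and r = 6
Locus: Circle centered at (-1, -2) with radius 6


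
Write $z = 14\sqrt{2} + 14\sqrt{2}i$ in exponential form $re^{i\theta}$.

r = |z| = sqrt((14*sqrt(2))^2 + (14*sqrt(2))^2) = sqrt(392 + 392) = sqrt(784) = 28
θ = arctan(b/a) = arctan(19.799/19.799) (quadrant-adjusted) = 45° = π/4
z = 28e^(i*π/4)


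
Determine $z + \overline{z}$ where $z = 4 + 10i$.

z + conjugate(z) = (a + bi) + (a - bi) = 2a
= 2 * 4 = 8


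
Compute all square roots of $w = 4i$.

|w| = 4, arg(w) = 90°
Root modulus = 4^(1/2) = 2
Root arguments: θ_k = (90° + 360°k)/2 for k = 0, 1, ..., 1
Roots: sqrt(2) + sqrt(2)i, -sqrt(2) - sqrt(2)i


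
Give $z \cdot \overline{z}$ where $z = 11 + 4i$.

z * conjugate(z) = |z|^2 = a^2 + b^2
= 11^2 + 4^2 = 137


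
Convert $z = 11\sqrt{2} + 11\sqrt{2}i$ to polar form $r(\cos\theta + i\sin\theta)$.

r = |z| = sqrt(a^2 + b^2) = sqrt((11*sqrt(2))^2 + (11*sqrt(2))^2) = sqrt(242 + 242) = sqrt(484) = 22
θ = arctan(b/a) = arctan(15.5563/15.5563) (quadrant-adjusted) = 45°
z = 22(cos 45° + i sin 45°)


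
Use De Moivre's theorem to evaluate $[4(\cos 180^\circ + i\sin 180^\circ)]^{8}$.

By De Moivre: z^n = r^n(cos(nθ) + i sin(nθ))
= 4^8(cos(8*180°) + i sin(8*180°))
= 65536(cos 0° + i sin 0°)
= 65536


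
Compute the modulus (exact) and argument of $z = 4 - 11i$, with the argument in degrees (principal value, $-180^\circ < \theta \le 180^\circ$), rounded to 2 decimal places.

|z| = sqrt(4^2 + (-11)^2) = sqrt(137)
arg(z) = arctan(b/a) = arctan(-11/4) (quadrant-adjusted) = -70.02°


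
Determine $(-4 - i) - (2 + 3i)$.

(-4 - 2) + (-1 - 3)i = -6 - 4i


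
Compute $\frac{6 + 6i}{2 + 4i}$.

Multiply numerator and denominator by conjugate (2 - 4i):
= (6 + 6i)(2 - 4i) / (2^2 + 4^2)
= (36 - 12i) / 20
Divide through by 4: (9 - 3i) / 5
= 9/5 - (3/5)i


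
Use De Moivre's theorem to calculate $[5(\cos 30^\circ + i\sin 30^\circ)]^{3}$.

By De Moivre: z^n = r^n(cos(nθ) + i sin(nθ))
= 5^3(cos(3*30°) + i sin(3*30°))
= 125(cos 90° + i sin 90°)
= 125i


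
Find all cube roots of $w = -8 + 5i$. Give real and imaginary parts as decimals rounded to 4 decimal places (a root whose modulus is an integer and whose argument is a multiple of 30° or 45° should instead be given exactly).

|w| = sqrt(89) ≈ 9.433981, arg(w) ≈ 147.994617°
Root modulus = sqrt(89)^(1/3) ≈ 2.112994
Root arguments: θ_k = (arg(w) + 360°k)/3 for k = 0, 1, ..., 2
Compute each root as (root modulus)(cos θ_k + i sin θ_k) using full-precision intermediates, then round to 4 decimal places.
Roots: 1.3770 + 1.6027i, -2.0765 + 0.3912i, 0.6995 - 1.9939i


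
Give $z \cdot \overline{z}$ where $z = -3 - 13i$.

z * conjugate(z) = |z|^2 = a^2 + b^2
= (-3)^2 + (-13)^2 = 178


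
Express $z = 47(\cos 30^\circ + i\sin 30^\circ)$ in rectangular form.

a = r cos θ = 47 * sqrt(3)/2 = 47*sqrt(3)/2
b = r sin θ = 47 * 1/2 = 47/2
z = 47*sqrt(3)/2 + (47/2)i


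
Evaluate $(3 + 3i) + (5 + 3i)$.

(3 + 5) + (3 + 3)i = 8 + 6i


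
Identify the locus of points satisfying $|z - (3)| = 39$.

|z - z0| = r describes a circle centered at z0 with radius r
Here z0 = 3 and r = 39
Locus: Circle centered at (3, 0) with radius 39


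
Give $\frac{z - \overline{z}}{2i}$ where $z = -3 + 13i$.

z - conjugate(z) = 2bi
(z - conjugate(z))/(2i) = 2bi/(2i) = b = 13


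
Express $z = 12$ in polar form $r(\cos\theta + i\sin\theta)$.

r = |z| = sqrt(a^2 + b^2) = sqrt((12)^2 + (0)^2) = sqrt(144 + 0) = sqrt(144) = 12
b = 0 and a > 0, so z lies on the positive real axis: θ = 0°
z = 12(cos 0° + i sin 0°)


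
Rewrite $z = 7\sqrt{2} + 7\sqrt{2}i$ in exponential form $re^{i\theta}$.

r = |z| = sqrt((7*sqrt(2))^2 + (7*sqrt(2))^2) = sqrt(98 + 98) = sqrt(196) = 14
θ = arctan(b/a) = arctan(9.8995/9.8995) (quadrant-adjusted) = 45° = π/4
z = 14e^(i*π/4)


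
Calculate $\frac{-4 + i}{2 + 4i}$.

Multiply numerator and denominator by conjugate (2 - 4i):
= (-4 + i)(2 - 4i) / (2^2 + 4^2)
= (-4 + 18i) / 20
Divide through by 2: (-2 + 9i) / 10
= -1/5 + (9/10)i


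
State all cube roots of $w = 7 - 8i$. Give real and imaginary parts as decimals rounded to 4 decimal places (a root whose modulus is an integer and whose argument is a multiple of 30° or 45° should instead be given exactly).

|w| = sqrt(113) ≈ 10.630146, arg(w) ≈ 311.185925°
Root modulus = sqrt(113)^(1/3) ≈ 2.198770
Root arguments: θ_k = (arg(w) + 360°k)/3 for k = 0, 1, ..., 2
Compute each root as (root modulus)(cos θ_k + i sin θ_k) using full-precision intermediates, then round to 4 decimal places.
Roots: -0.5218 + 2.1360i, -1.5889 - 1.5199i, 2.1107 - 0.6161i


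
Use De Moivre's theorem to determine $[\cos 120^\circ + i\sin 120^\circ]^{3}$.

By De Moivre: z^n = r^n(cos(nθ) + i sin(nθ))
= 1^3(cos(3*120°) + i sin(3*120°))
= 1(cos 0° + i sin 0°)
= 1


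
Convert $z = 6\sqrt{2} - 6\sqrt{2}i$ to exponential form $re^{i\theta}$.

r = |z| = sqrt((6*sqrt(2))^2 + (-6*sqrt(2))^2) = sqrt(72 + 72) = sqrt(144) = 12
θ = arctan(b/a) = arctan(-8.4853/8.4853) (quadrant-adjusted) = -45° = -π/4
z = 12e^(-i*π/4)


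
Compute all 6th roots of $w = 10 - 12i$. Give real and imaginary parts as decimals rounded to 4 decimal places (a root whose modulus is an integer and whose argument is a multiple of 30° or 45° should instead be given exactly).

|w| = sqrt(244) ≈ 15.620499, arg(w) ≈ 309.805571°
Root modulus = sqrt(244)^(1/6) ≈ 1.581063
Root arguments: θ_k = (arg(w) + 360°k)/6 for k = 0, 1, ..., 5
Compute each root as (root modulus)(cos θ_k + i sin θ_k) using full-precision intermediates, then round to 4 decimal places.
Roots: 0.9813 + 1.2397i, -0.5829 + 1.4697i, -1.5642 + 0.2300i, -0.9813 - 1.2397i, 0.5829 - 1.4697i, 1.5642 - 0.2300i


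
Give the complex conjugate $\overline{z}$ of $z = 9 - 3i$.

If z = a + bi, then conjugate(z) = a - bi
conjugate(9 - 3i) = 9 + 3i


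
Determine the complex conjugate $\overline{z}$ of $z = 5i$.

If z = a + bi, then conjugate(z) = a - bi
conjugate(5i) = -5i


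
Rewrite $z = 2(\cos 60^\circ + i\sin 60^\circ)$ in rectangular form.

a = r cos θ = 2 * 1/2 = 1
b = r sin θ = 2 * sqrt(3)/2 = sqrt(3)
z = 1 + sqrt(3)i


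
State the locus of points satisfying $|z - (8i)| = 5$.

|z - z0| = r describes a circle centered at z0 with radius r
Here z0 = 8i and r = 5
Locus: Circle centered at (0, 8) with radius 5


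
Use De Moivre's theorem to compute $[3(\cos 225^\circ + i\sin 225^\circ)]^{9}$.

By De Moivre: z^n = r^n(cos(nθ) + i sin(nθ))
= 3^9(cos(9*225°) + i sin(9*225°))
= 19683(cos 225° + i sin 225°)
= -19683*sqrt(2)/2 - (19683*sqrt(2)/2)i


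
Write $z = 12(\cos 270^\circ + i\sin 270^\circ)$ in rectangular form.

a = r cos θ = 12 * 0 = 0
b = r sin θ = 12 * -1 = -12
z = -12i


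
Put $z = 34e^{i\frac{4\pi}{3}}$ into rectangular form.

a = r cos θ = 34 * -1/2 = -17
b = r sin θ = 34 * -sqrt(3)/2 = -17*sqrt(3)
z = -17 - 17*sqrt(3)i


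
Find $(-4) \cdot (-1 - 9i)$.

(a1*a2 - b1*b2) + (a1*b2 + b1*a2)i
= (4 - 0) + (36 + 0)i
= 4 + 36i


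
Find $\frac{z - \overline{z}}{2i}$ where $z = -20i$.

z - conjugate(z) = 2bi
(z - conjugate(z))/(2i) = 2bi/(2i) = b = -20


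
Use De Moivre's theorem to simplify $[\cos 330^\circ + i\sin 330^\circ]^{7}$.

By De Moivre: z^n = r^n(cos(nθ) + i sin(nθ))
= 1^7(cos(7*330°) + i sin(7*330°))
= 1(cos 150° + i sin 150°)
= -sqrt(3)/2 + (1/2)i


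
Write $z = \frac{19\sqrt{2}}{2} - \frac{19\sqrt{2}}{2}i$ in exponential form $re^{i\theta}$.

r = |z| = sqrt((19*sqrt(2)/2)^2 + (-19*sqrt(2)/2)^2) = sqrt(361/2 + 361/2) = sqrt(361) = 19
θ = arctan(b/a) = arctan(-13.435/13.435) (quadrant-adjusted) = -45° = -π/4
z = 19e^(-i*π/4)


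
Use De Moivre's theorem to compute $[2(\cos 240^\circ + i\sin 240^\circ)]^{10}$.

By De Moivre: z^n = r^n(cos(nθ) + i sin(nθ))
= 2^10(cos(10*240°) + i sin(10*240°))
= 1024(cos 240° + i sin 240°)
= -512 - 512*sqrt(3)i


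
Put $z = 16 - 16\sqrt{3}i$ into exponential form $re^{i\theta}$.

r = |z| = sqrt((16)^2 + (-16*sqrt(3))^2) = sqrt(256 + 768) = sqrt(1024) = 32
θ = arctan(b/a) = arctan(-27.7128/16) (quadrant-adjusted) = -60° = -π/3
z = 32e^(-i*π/3)


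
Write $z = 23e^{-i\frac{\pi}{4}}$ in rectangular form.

a = r cos θ = 23 * sqrt(2)/2 = 23*sqrt(2)/2
b = r sin θ = 23 * -sqrt(2)/2 = -23*sqrt(2)/2
z = 23*sqrt(2)/2 - (23*sqrt(2)/2)i


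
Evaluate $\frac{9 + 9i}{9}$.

Divisor is real, so divide each part by 9:
= 1 + i


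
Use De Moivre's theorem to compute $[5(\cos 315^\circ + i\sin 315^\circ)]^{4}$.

By De Moivre: z^n = r^n(cos(nθ) + i sin(nθ))
= 5^4(cos(4*315°) + i sin(4*315°))
= 625(cos 180° + i sin 180°)
= -625


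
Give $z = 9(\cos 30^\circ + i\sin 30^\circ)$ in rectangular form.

a = r cos θ = 9 * sqrt(3)/2 = 9*sqrt(3)/2
b = r sin θ = 9 * 1/2 = 9/2
z = 9*sqrt(3)/2 + (9/2)i


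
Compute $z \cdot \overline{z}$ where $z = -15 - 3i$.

z * conjugate(z) = |z|^2 = a^2 + b^2
= (-15)^2 + (-3)^2 = 234


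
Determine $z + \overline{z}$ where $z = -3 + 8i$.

z + conjugate(z) = (a + bi) + (a - bi) = 2a
= 2 * (-3) = -6


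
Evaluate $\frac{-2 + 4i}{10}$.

Divisor is real, so divide each part by 10:
= -1/5 + (2/5)i


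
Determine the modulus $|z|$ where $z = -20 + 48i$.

|z| = sqrt(a^2 + b^2) = sqrt((-20)^2 + 48^2) = sqrt(2704) = 52


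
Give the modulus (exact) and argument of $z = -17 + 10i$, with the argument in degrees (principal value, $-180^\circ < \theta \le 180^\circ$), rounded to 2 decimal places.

|z| = sqrt((-17)^2 + 10^2) = sqrt(389)
arg(z) = arctan(b/a) = arctan(10/-17) (quadrant-adjusted) = 149.53°


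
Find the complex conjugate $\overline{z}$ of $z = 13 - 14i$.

If z = a + bi, then conjugate(z) = a - bi
conjugate(13 - 14i) = 13 + 14i


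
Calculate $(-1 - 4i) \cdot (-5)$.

(a1*a2 - b1*b2) + (a1*b2 + b1*a2)i
= (5 - 0) + (0 + 20)i
= 5 + 20i


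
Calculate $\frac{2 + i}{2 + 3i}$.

Multiply numerator and denominator by conjugate (2 - 3i):
= (2 + i)(2 - 3i) / (2^2 + 3^2)
= (7 - 4i) / 13
= 7/13 - (4/13)i


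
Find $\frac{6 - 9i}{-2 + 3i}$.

Multiply numerator and denominator by conjugate (-2 - 3i):
= (6 - 9i)(-2 - 3i) / ((-2)^2 + 3^2)
= (-39) / 13
= -3


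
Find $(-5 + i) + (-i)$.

(-5 + 0) + (1 + (-1))i = -5


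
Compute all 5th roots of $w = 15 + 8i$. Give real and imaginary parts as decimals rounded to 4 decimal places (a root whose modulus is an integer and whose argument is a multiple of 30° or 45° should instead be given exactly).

|w| = 17, arg(w) ≈ 28.072487°
Root modulus = 17^(1/5) ≈ 1.762340
Root arguments: θ_k = (arg(w) + 360°k)/5 for k = 0, 1, ..., 4
Compute each root as (root modulus)(cos θ_k + i sin θ_k) using full-precision intermediates, then round to 4 decimal places.
Roots: 1.7539 + 0.1724i, 0.3780 + 1.7213i, -1.5203 + 0.8914i, -1.3176 - 1.1704i, 0.7060 - 1.6148i


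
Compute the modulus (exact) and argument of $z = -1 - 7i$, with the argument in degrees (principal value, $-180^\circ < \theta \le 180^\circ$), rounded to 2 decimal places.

|z| = sqrt((-1)^2 + (-7)^2) = sqrt(50)
arg(z) = arctan(b/a) = arctan(-7/-1) (quadrant-adjusted) = -98.13°


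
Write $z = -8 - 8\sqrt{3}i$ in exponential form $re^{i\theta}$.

r = |z| = sqrt((-8)^2 + (-8*sqrt(3))^2) = sqrt(64 + 192) = sqrt(256) = 16
θ = arctan(b/a) = arctan(-13.8564/-8) (quadrant-adjusted) = -120° = -2π/3
z = 16e^(-i*2π/3)


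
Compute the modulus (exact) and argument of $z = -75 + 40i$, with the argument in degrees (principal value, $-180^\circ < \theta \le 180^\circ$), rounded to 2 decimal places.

|z| = sqrt((-75)^2 + 40^2) = 85
arg(z) = arctan(b/a) = arctan(40/-75) (quadrant-adjusted) = 151.93°


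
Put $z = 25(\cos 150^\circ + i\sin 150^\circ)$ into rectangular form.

a = r cos θ = 25 * -sqrt(3)/2 = -25*sqrt(3)/2
b = r sin θ = 25 * 1/2 = 25/2
z = -25*sqrt(3)/2 + (25/2)i


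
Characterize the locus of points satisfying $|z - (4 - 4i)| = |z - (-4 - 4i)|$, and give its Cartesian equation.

|z - z1| = |z - z2| means z is equidistant from z1 and z2,
i.e. the perpendicular bisector of the segment from (4, -4) to (-4, -4) (midpoint (0, -4)).
With z = x + yi, square both sides:
(x - 4)^2 + (y - (-4))^2 = (x - (-4))^2 + (y - (-4))^2
The x^2 and y^2 terms cancel: -16x + 0y = 32 - 32 = 0
Simplify: x = 0
Locus: Perpendicular bisector of the segment from (4, -4) to (-4, -4): the line x = 0


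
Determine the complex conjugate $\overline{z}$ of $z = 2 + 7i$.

If z = a + bi, then conjugate(z) = a - bi
conjugate(2 + 7i) = 2 - 7i


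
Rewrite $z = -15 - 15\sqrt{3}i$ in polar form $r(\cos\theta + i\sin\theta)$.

r = |z| = sqrt(a^2 + b^2) = sqrt((-15)^2 + (-15*sqrt(3))^2) = sqrt(225 + 675) = sqrt(900) = 30
θ = arctan(b/a) = arctan(-25.9808/-15) (quadrant-adjusted) = 240°
z = 30(cos 240° + i sin 240°)


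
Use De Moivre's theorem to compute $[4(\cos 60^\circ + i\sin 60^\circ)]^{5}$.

By De Moivre: z^n = r^n(cos(nθ) + i sin(nθ))
= 4^5(cos(5*60°) + i sin(5*60°))
= 1024(cos 300° + i sin 300°)
= 512 - 512*sqrt(3)i


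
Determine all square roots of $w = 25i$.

|w| = 25, arg(w) = 90°
Root modulus = 25^(1/2) = 5
Root arguments: θ_k = (90° + 360°k)/2 for k = 0, 1, ..., 1
Roots: 5*sqrt(2)/2 + (5*sqrt(2)/2)i, -5*sqrt(2)/2 - (5*sqrt(2)/2)i


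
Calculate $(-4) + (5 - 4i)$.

(-4 + 5) + (0 + (-4))i = 1 - 4i


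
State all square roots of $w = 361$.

|w| = 361, arg(w) = 0°
Root modulus = 361^(1/2) = 19
Root arguments: θ_k = (0° + 360°k)/2 for k = 0, 1, ..., 1
Roots: 19, -19


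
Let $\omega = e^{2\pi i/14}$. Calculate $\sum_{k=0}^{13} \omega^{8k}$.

Let ζ = ω^8 = e^(2πi·8/14). Since 14 ∤ 8, ζ ≠ 1.
Sum = Σ_{k=0}^{13} ζ^k = (ζ^14 - 1)/(ζ - 1) = (ω^{8·14} - 1)/(ζ - 1) = (1 - 1)/(ζ - 1) = 0


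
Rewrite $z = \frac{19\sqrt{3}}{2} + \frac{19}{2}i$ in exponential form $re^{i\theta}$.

r = |z| = sqrt((19*sqrt(3)/2)^2 + (19/2)^2) = sqrt(1083/4 + 361/4) = sqrt(361) = 19
θ = arctan(b/a) = arctan(9.5/16.4545) (quadrant-adjusted) = 30° = π/6
z = 19e^(i*π/6)


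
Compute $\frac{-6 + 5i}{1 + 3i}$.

Multiply numerator and denominator by conjugate (1 - 3i):
= (-6 + 5i)(1 - 3i) / (1^2 + 3^2)
= (9 + 23i) / 10
= 9/10 + (23/10)i


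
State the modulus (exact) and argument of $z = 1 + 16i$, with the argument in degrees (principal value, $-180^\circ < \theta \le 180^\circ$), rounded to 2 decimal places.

|z| = sqrt(1^2 + 16^2) = sqrt(257)
arg(z) = arctan(b/a) = arctan(16/1) (quadrant-adjusted) = 86.42°


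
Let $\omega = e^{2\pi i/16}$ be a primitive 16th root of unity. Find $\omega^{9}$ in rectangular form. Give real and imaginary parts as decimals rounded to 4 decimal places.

ω^9 = e^(2πi·9/16) = e^(i·9π/8)
= cos(9π/8) + i sin(9π/8)
= -0.9239 - 0.3827i


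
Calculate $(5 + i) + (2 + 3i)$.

(5 + 2) + (1 + 3)i = 7 + 4i


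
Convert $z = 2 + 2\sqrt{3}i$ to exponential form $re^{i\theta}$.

r = |z| = sqrt((2)^2 + (2*sqrt(3))^2) = sqrt(4 + 12) = sqrt(16) = 4
θ = arctan(b/a) = arctan(3.4641/2) (quadrant-adjusted) = 60° = π/3
z = 4e^(i*π/3)


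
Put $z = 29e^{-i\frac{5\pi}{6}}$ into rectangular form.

a = r cos θ = 29 * -sqrt(3)/2 = -29*sqrt(3)/2
b = r sin θ = 29 * -1/2 = -29/2
z = -29*sqrt(3)/2 - (29/2)i


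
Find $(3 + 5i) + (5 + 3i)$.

(3 + 5) + (5 + 3)i = 8 + 8i


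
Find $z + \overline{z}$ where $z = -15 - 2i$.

z + conjugate(z) = (a + bi) + (a - bi) = 2a
= 2 * (-15) = -30


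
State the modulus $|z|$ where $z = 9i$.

|z| = sqrt(a^2 + b^2) = sqrt(0^2 + 9^2) = sqrt(81) = 9


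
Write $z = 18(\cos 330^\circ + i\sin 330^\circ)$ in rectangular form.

a = r cos θ = 18 * sqrt(3)/2 = 9*sqrt(3)
b = r sin θ = 18 * -1/2 = -9
z = 9*sqrt(3) - 9i


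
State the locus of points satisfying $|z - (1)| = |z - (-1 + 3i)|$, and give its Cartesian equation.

|z - z1| = |z - z2| means z is equidistant from z1 and z2,
i.e. the perpendicular bisector of the segment from (1, 0) to (-1, 3) (midpoint (0, 3/2)).
With z = x + yi, square both sides:
(x - 1)^2 + (y - 0)^2 = (x - (-1))^2 + (y - 3)^2
The x^2 and y^2 terms cancel: -4x + 6y = 10 - 1 = 9
Simplify: 4x - 6y = -9
Locus: Perpendicular bisector of the segment from (1, 0) to (-1, 3): the line 4x - 6y = -9


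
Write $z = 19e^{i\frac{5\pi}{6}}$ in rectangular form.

a = r cos θ = 19 * -sqrt(3)/2 = -19*sqrt(3)/2
b = r sin θ = 19 * 1/2 = 19/2
z = -19*sqrt(3)/2 + (19/2)i


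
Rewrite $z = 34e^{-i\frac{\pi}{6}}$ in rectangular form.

a = r cos θ = 34 * sqrt(3)/2 = 17*sqrt(3)
b = r sin θ = 34 * -1/2 = -17
z = 17*sqrt(3) - 17i


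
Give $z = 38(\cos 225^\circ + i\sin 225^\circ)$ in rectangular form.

a = r cos θ = 38 * -sqrt(2)/2 = -19*sqrt(2)
b = r sin θ = 38 * -sqrt(2)/2 = -19*sqrt(2)
z = -19*sqrt(2) - 19*sqrt(2)i


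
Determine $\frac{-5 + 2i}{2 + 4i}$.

Multiply numerator and denominator by conjugate (2 - 4i):
= (-5 + 2i)(2 - 4i) / (2^2 + 4^2)
= (-2 + 24i) / 20
Divide through by 2: (-1 + 12i) / 10
= -1/10 + (6/5)i


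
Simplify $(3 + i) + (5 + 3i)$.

(3 + 5) + (1 + 3)i = 8 + 4i


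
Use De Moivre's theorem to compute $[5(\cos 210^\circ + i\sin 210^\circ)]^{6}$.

By De Moivre: z^n = r^n(cos(nθ) + i sin(nθ))
= 5^6(cos(6*210°) + i sin(6*210°))
= 15625(cos 180° + i sin 180°)
= -15625


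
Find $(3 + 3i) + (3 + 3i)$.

(3 + 3) + (3 + 3)i = 6 + 6i


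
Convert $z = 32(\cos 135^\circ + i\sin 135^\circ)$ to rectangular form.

a = r cos θ = 32 * -sqrt(2)/2 = -16*sqrt(2)
b = r sin θ = 32 * sqrt(2)/2 = 16*sqrt(2)
z = -16*sqrt(2) + 16*sqrt(2)i


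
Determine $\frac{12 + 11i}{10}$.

Divisor is real, so divide each part by 10:
= 6/5 + (11/10)i


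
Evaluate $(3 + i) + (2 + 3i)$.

(3 + 2) + (1 + 3)i = 5 + 4i


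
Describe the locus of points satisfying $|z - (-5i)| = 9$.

|z - z0| = r describes a circle centered at z0 with radius r
Here z0 = -5i and r = 9
Locus: Circle centered at (0, -5) with radius 9


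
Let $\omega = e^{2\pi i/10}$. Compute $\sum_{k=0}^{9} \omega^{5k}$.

Let ζ = ω^5 = e^(2πi·5/10). Since 10 ∤ 5, ζ ≠ 1.
Sum = Σ_{k=0}^{9} ζ^k = (ζ^10 - 1)/(ζ - 1) = (ω^{5·10} - 1)/(ζ - 1) = (1 - 1)/(ζ - 1) = 0


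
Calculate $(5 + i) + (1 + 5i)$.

(5 + 1) + (1 + 5)i = 6 + 6i


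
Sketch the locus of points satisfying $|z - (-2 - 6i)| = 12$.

|z - z0| = r describes a circle centered at z0 with radius r
Here z0 = -2 - 6i and r = 12
Locus: Circle centered at (-2, -6) with radius 12


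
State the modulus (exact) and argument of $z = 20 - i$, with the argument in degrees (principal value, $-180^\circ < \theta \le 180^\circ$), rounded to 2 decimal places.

|z| = sqrt(20^2 + (-1)^2) = sqrt(401)
arg(z) = arctan(b/a) = arctan(-1/20) (quadrant-adjusted) = -2.86°


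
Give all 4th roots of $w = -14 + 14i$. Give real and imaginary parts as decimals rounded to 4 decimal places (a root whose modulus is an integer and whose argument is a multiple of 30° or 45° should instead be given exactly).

|w| = sqrt(392) ≈ 19.798990, arg(w) = 135°
Root modulus = sqrt(392)^(1/4) ≈ 2.109409
Root arguments: θ_k = (135° + 360°k)/4 for k = 0, 1, ..., 3
Compute each root as (root modulus)(cos θ_k + i sin θ_k) using full-precision intermediates, then round to 4 decimal places.
Roots: 1.7539 + 1.1719i, -1.1719 + 1.7539i, -1.7539 - 1.1719i, 1.1719 - 1.7539i


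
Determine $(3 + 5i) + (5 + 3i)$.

(3 + 5) + (5 + 3)i = 8 + 8i


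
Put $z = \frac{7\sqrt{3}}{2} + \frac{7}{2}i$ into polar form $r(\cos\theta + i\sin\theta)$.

r = |z| = sqrt(a^2 + b^2) = sqrt((7*sqrt(3)/2)^2 + (7/2)^2) = sqrt(147/4 + 49/4) = sqrt(49) = 7
θ = arctan(b/a) = arctan(3.5/6.0622) (quadrant-adjusted) = 30°
z = 7(cos 30° + i sin 30°)


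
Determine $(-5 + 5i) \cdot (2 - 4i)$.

(a1*a2 - b1*b2) + (a1*b2 + b1*a2)i
= (-10 - (-20)) + (20 + 10)i
= 10 + 30i


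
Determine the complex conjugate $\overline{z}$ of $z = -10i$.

If z = a + bi, then conjugate(z) = a - bi
conjugate(-10i) = 10i


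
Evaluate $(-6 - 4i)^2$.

(a + bi)^2 = a^2 - b^2 + 2abi
= (-6)^2 - (-4)^2 + 2*(-6)*(-4)i
= 20 + 48i


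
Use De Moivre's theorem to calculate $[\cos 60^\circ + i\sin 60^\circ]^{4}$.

By De Moivre: z^n = r^n(cos(nθ) + i sin(nθ))
= 1^4(cos(4*60°) + i sin(4*60°))
= 1(cos 240° + i sin 240°)
= -1/2 - (sqrt(3)/2)i


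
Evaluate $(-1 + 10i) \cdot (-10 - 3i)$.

(a1*a2 - b1*b2) + (a1*b2 + b1*a2)i
= (10 - (-30)) + (3 + (-100))i
= 40 - 97i


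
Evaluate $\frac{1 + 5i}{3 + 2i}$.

Multiply numerator and denominator by conjugate (3 - 2i):
= (1 + 5i)(3 - 2i) / (3^2 + 2^2)
= (13 + 13i) / 13
= 1 + i


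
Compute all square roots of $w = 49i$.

|w| = 49, arg(w) = 90°
Root modulus = 49^(1/2) = 7
Root arguments: θ_k = (90° + 360°k)/2 for k = 0, 1, ..., 1
Roots: 7*sqrt(2)/2 + (7*sqrt(2)/2)i, -7*sqrt(2)/2 - (7*sqrt(2)/2)i


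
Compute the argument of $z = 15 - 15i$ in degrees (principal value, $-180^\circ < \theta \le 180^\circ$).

θ = arctan(b/a) = arctan(-15/15) (quadrant-adjusted) = -45°


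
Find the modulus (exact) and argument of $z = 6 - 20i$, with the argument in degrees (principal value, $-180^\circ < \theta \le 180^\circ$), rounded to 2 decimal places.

|z| = sqrt(6^2 + (-20)^2) = sqrt(436)
arg(z) = arctan(b/a) = arctan(-20/6) (quadrant-adjusted) = -73.30°


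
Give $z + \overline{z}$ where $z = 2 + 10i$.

z + conjugate(z) = (a + bi) + (a - bi) = 2a
= 2 * 2 = 4


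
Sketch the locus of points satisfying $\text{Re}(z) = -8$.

Re(z) = x where z = x + yi; the equation x = -8 is satisfied by all points with that x-coordinate
Locus: Vertical line x = -8


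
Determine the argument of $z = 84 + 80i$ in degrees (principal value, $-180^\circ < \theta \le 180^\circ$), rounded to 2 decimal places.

θ = arctan(b/a) = arctan(80/84) (quadrant-adjusted) = 43.60°


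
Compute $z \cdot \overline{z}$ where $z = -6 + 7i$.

z * conjugate(z) = |z|^2 = a^2 + b^2
= (-6)^2 + 7^2 = 85


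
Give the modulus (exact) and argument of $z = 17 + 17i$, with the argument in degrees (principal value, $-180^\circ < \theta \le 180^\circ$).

|z| = sqrt(17^2 + 17^2) = sqrt(578)
arg(z) = arctan(b/a) = arctan(17/17) (quadrant-adjusted) = 45°


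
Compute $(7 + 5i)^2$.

(a + bi)^2 = a^2 - b^2 + 2abi
= 7^2 - 5^2 + 2*7*5i
= 24 + 70i


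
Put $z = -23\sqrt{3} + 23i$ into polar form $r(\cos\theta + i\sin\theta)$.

r = |z| = sqrt(a^2 + b^2) = sqrt((-23*sqrt(3))^2 + (23)^2) = sqrt(1587 + 529) = sqrt(2116) = 46
θ = arctan(b/a) = arctan(23/-39.8372) (quadrant-adjusted) = 150°
z = 46(cos 150° + i sin 150°)


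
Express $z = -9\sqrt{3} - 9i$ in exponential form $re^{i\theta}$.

r = |z| = sqrt((-9*sqrt(3))^2 + (-9)^2) = sqrt(243 + 81) = sqrt(324) = 18
θ = arctan(b/a) = arctan(-9/-15.5885) (quadrant-adjusted) = -150° = -5π/6
z = 18e^(-i*5π/6)


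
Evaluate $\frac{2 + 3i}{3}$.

Divisor is real, so divide each part by 3:
= 2/3 + i


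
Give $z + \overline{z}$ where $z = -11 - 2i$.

z + conjugate(z) = (a + bi) + (a - bi) = 2a
= 2 * (-11) = -22


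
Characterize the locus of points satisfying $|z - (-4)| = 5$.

|z - z0| = r describes a circle centered at z0 with radius r
Here z0 = -4 and r = 5
Locus: Circle centered at (-4, 0) with radius 5


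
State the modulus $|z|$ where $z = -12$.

|z| = sqrt(a^2 + b^2) = sqrt((-12)^2 + 0^2) = sqrt(144) = 12


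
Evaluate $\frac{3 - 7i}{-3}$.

Divisor is real, so divide each part by -3:
= -1 + (7/3)i


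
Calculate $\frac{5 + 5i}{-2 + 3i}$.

Multiply numerator and denominator by conjugate (-2 - 3i):
= (5 + 5i)(-2 - 3i) / ((-2)^2 + 3^2)
= (5 - 25i) / 13
= 5/13 - (25/13)i


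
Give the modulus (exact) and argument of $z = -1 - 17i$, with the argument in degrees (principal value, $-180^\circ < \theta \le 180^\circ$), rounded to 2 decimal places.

|z| = sqrt((-1)^2 + (-17)^2) = sqrt(290)
arg(z) = arctan(b/a) = arctan(-17/-1) (quadrant-adjusted) = -93.37°


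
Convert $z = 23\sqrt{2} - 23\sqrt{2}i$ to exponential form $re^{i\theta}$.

r = |z| = sqrt((23*sqrt(2))^2 + (-23*sqrt(2))^2) = sqrt(1058 + 1058) = sqrt(2116) = 46
θ = arctan(b/a) = arctan(-32.5269/32.5269) (quadrant-adjusted) = -45° = -π/4
z = 46e^(-i*π/4)


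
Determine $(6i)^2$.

(a + bi)^2 = a^2 - b^2 + 2abi
= 0^2 - 6^2 + 2*0*6i
= -36


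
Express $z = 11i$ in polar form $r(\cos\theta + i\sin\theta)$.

r = |z| = sqrt(a^2 + b^2) = sqrt((0)^2 + (11)^2) = sqrt(0 + 121) = sqrt(121) = 11
a = 0 and b > 0, so z lies on the positive imaginary axis: θ = 90°
z = 11(cos 90° + i sin 90°)


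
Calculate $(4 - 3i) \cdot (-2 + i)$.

(a1*a2 - b1*b2) + (a1*b2 + b1*a2)i
= (-8 - (-3)) + (4 + 6)i
= -5 + 10i


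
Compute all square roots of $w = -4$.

|w| = 4, arg(w) = 180°
Root modulus = 4^(1/2) = 2
Root arguments: θ_k = (180° + 360°k)/2 for k = 0, 1, ..., 1
Roots: 2i, -2i


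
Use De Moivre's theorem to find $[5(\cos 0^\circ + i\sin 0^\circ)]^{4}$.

By De Moivre: z^n = r^n(cos(nθ) + i sin(nθ))
= 5^4(cos(4*0°) + i sin(4*0°))
= 625(cos 0° + i sin 0°)
= 625


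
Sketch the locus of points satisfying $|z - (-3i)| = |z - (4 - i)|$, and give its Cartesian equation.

|z - z1| = |z - z2| means z is equidistant from z1 and z2,
i.e. the perpendicular bisector of the segment from (0, -3) to (4, -1) (midpoint (2, -2)).
With z = x + yi, square both sides:
(x - 0)^2 + (y - (-3))^2 = (x - 4)^2 + (y - (-1))^2
The x^2 and y^2 terms cancel: 8x + 4y = 17 - 9 = 8
Simplify: 2x + y = 2
Locus: Perpendicular bisector of the segment from (0, -3) to (4, -1): the line 2x + y = 2


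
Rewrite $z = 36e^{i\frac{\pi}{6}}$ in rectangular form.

a = r cos θ = 36 * sqrt(3)/2 = 18*sqrt(3)
b = r sin θ = 36 * 1/2 = 18
z = 18*sqrt(3) + 18i


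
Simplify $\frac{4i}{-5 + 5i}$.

Multiply numerator and denominator by conjugate (-5 - 5i):
= (4i)(-5 - 5i) / ((-5)^2 + 5^2)
= (20 - 20i) / 50
Divide through by 10: (2 - 2i) / 5
= 2/5 - (2/5)i


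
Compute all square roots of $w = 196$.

|w| = 196, arg(w) = 0°
Root modulus = 196^(1/2) = 14
Root arguments: θ_k = (0° + 360°k)/2 for k = 0, 1, ..., 1
Roots: 14, -14


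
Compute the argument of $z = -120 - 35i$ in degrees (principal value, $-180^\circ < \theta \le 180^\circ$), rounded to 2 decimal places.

θ = arctan(b/a) = arctan(-35/-120) (quadrant-adjusted) = -163.74°


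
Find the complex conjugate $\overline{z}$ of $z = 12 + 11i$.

If z = a + bi, then conjugate(z) = a - bi
conjugate(12 + 11i) = 12 - 11i


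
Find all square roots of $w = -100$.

|w| = 100, arg(w) = 180°
Root modulus = 100^(1/2) = 10
Root arguments: θ_k = (180° + 360°k)/2 for k = 0, 1, ..., 1
Roots: 10i, -10i


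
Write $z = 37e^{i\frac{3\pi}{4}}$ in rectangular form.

a = r cos θ = 37 * -sqrt(2)/2 = -37*sqrt(2)/2
b = r sin θ = 37 * sqrt(2)/2 = 37*sqrt(2)/2
z = -37*sqrt(2)/2 + (37*sqrt(2)/2)i


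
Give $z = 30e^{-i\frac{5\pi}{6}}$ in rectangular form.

a = r cos θ = 30 * -sqrt(3)/2 = -15*sqrt(3)
b = r sin θ = 30 * -1/2 = -15
z = -15*sqrt(3) - 15i


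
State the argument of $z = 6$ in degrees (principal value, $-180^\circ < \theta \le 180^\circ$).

b = 0 and a > 0, so z lies on the positive real axis: θ = 0°


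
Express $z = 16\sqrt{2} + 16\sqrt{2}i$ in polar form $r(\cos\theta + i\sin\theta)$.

r = |z| = sqrt(a^2 + b^2) = sqrt((16*sqrt(2))^2 + (16*sqrt(2))^2) = sqrt(512 + 512) = sqrt(1024) = 32
θ = arctan(b/a) = arctan(22.6274/22.6274) (quadrant-adjusted) = 45°
z = 32(cos 45° + i sin 45°)


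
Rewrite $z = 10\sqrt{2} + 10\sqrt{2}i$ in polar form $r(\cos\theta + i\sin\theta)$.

r = |z| = sqrt(a^2 + b^2) = sqrt((10*sqrt(2))^2 + (10*sqrt(2))^2) = sqrt(200 + 200) = sqrt(400) = 20
θ = arctan(b/a) = arctan(14.1421/14.1421) (quadrant-adjusted) = 45°
z = 20(cos 45° + i sin 45°)


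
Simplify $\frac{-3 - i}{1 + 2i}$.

Multiply numerator and denominator by conjugate (1 - 2i):
= (-3 - i)(1 - 2i) / (1^2 + 2^2)
= (-5 + 5i) / 5
= -1 + i


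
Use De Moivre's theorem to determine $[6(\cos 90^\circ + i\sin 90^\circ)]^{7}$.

By De Moivre: z^n = r^n(cos(nθ) + i sin(nθ))
= 6^7(cos(7*90°) + i sin(7*90°))
= 279936(cos 270° + i sin 270°)
= -279936i


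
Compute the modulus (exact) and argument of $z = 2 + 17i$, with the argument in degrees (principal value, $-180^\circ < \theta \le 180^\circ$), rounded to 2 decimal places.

|z| = sqrt(2^2 + 17^2) = sqrt(293)
arg(z) = arctan(b/a) = arctan(17/2) (quadrant-adjusted) = 83.29°


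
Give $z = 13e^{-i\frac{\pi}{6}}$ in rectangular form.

a = r cos θ = 13 * sqrt(3)/2 = 13*sqrt(3)/2
b = r sin θ = 13 * -1/2 = -13/2
z = 13*sqrt(3)/2 - (13/2)i


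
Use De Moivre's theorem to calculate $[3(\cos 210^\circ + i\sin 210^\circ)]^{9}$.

By De Moivre: z^n = r^n(cos(nθ) + i sin(nθ))
= 3^9(cos(9*210°) + i sin(9*210°))
= 19683(cos 90° + i sin 90°)
= 19683i


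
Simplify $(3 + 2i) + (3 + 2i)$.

(3 + 3) + (2 + 2)i = 6 + 4i


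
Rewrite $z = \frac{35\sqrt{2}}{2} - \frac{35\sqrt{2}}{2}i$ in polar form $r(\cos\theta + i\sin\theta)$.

r = |z| = sqrt(a^2 + b^2) = sqrt((35*sqrt(2)/2)^2 + (-35*sqrt(2)/2)^2) = sqrt(1225/2 + 1225/2) = sqrt(1225) = 35
θ = arctan(b/a) = arctan(-24.7487/24.7487) (quadrant-adjusted) = 315°
z = 35(cos 315° + i sin 315°)


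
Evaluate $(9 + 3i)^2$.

(a + bi)^2 = a^2 - b^2 + 2abi
= 9^2 - 3^2 + 2*9*3i
= 72 + 54i


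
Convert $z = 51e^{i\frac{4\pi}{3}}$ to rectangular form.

a = r cos θ = 51 * -1/2 = -51/2
b = r sin θ = 51 * -sqrt(3)/2 = -51*sqrt(3)/2
z = -51/2 - (51*sqrt(3)/2)i


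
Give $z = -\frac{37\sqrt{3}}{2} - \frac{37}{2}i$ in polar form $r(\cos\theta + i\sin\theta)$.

r = |z| = sqrt(a^2 + b^2) = sqrt((-37*sqrt(3)/2)^2 + (-37/2)^2) = sqrt(4107/4 + 1369/4) = sqrt(1369) = 37
θ = arctan(b/a) = arctan(-18.5/-32.0429) (quadrant-adjusted) = 210°
z = 37(cos 210° + i sin 210°)


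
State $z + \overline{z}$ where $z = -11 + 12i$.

z + conjugate(z) = (a + bi) + (a - bi) = 2a
= 2 * (-11) = -22


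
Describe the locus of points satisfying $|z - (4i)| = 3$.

|z - z0| = r describes a circle centered at z0 with radius r
Here z0 = 4i and r = 3
Locus: Circle centered at (0, 4) with radius 3


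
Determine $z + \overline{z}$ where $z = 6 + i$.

z + conjugate(z) = (a + bi) + (a - bi) = 2a
= 2 * 6 = 12


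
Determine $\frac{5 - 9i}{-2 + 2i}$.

Multiply numerator and denominator by conjugate (-2 - 2i):
= (5 - 9i)(-2 - 2i) / ((-2)^2 + 2^2)
= (-28 + 8i) / 8
Divide through by 4: (-7 + 2i) / 2
= -7/2 + i


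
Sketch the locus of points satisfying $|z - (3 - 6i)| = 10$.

|z - z0| = r describes a circle centered at z0 with radius r
Here z0 = 3 - 6i and r = 10
Locus: Circle centered at (3, -6) with radius 10


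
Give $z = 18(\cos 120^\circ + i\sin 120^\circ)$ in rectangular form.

a = r cos θ = 18 * -1/2 = -9
b = r sin θ = 18 * sqrt(3)/2 = 9*sqrt(3)
z = -9 + 9*sqrt(3)i


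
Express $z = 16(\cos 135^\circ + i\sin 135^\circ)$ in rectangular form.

a = r cos θ = 16 * -sqrt(2)/2 = -8*sqrt(2)
b = r sin θ = 16 * sqrt(2)/2 = 8*sqrt(2)
z = -8*sqrt(2) + 8*sqrt(2)i


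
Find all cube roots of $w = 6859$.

|w| = 6859, arg(w) = 0°
Root modulus = 6859^(1/3) = 19
Root arguments: θ_k = (0° + 360°k)/3 for k = 0, 1, ..., 2
Roots: 19, -19/2 + (19*sqrt(3)/2)i, -19/2 - (19*sqrt(3)/2)i


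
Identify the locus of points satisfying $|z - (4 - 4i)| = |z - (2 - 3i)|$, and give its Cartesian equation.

|z - z1| = |z - z2| means z is equidistant from z1 and z2,
i.e. the perpendicular bisector of the segment from (4, -4) to (2, -3) (midpoint (3, -7/2)).
With z = x + yi, square both sides:
(x - 4)^2 + (y - (-4))^2 = (x - 2)^2 + (y - (-3))^2
The x^2 and y^2 terms cancel: -4x + 2y = 13 - 32 = -19
Simplify: 4x - 2y = 19
Locus: Perpendicular bisector of the segment from (4, -4) to (2, -3): the line 4x - 2y = 19


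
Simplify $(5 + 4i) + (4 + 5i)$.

(5 + 4) + (4 + 5)i = 9 + 9i


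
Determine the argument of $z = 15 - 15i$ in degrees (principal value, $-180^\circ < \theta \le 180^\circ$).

θ = arctan(b/a) = arctan(-15/15) (quadrant-adjusted) = -45°


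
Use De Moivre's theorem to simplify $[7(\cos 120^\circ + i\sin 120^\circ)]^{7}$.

By De Moivre: z^n = r^n(cos(nθ) + i sin(nθ))
= 7^7(cos(7*120°) + i sin(7*120°))
= 823543(cos 120° + i sin 120°)
= -823543/2 + (823543*sqrt(3)/2)i


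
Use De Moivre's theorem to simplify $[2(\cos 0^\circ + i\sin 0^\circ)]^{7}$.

By De Moivre: z^n = r^n(cos(nθ) + i sin(nθ))
= 2^7(cos(7*0°) + i sin(7*0°))
= 128(cos 0° + i sin 0°)
= 128


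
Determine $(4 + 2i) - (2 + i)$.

(4 - 2) + (2 - 1)i = 2 + i


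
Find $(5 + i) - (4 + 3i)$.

(5 - 4) + (1 - 3)i = 1 - 2i


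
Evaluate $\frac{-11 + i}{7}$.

Divisor is real, so divide each part by 7:
= -11/7 + (1/7)i


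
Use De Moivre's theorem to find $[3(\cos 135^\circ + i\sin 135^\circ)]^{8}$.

By De Moivre: z^n = r^n(cos(nθ) + i sin(nθ))
= 3^8(cos(8*135°) + i sin(8*135°))
= 6561(cos 0° + i sin 0°)
= 6561


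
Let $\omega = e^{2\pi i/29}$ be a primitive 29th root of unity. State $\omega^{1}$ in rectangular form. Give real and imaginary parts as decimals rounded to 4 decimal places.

ω^1 = e^(2πi·1/29) = e^(i·2π/29)
= cos(2π/29) + i sin(2π/29)
= 0.9766 + 0.2150i


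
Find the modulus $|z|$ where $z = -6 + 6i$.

|z| = sqrt(a^2 + b^2) = sqrt((-6)^2 + 6^2) = sqrt(72) = sqrt(72)


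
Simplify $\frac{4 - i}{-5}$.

Divisor is real, so divide each part by -5:
= -4/5 + (1/5)i


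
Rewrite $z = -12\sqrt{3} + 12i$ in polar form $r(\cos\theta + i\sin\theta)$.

r = |z| = sqrt(a^2 + b^2) = sqrt((-12*sqrt(3))^2 + (12)^2) = sqrt(432 + 144) = sqrt(576) = 24
θ = arctan(b/a) = arctan(12/-20.7846) (quadrant-adjusted) = 150°
z = 24(cos 150° + i sin 150°)


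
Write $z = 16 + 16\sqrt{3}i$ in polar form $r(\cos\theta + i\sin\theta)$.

r = |z| = sqrt(a^2 + b^2) = sqrt((16)^2 + (16*sqrt(3))^2) = sqrt(256 + 768) = sqrt(1024) = 32
θ = arctan(b/a) = arctan(27.7128/16) (quadrant-adjusted) = 60°
z = 32(cos 60° + i sin 60°)


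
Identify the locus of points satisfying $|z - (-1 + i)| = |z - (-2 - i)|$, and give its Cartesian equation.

|z - z1| = |z - z2| means z is equidistant from z1 and z2,
i.e. the perpendicular bisector of the segment from (-1, 1) to (-2, -1) (midpoint (-3/2, 0)).
With z = x + yi, square both sides:
(x - (-1))^2 + (y - 1)^2 = (x - (-2))^2 + (y - (-1))^2
The x^2 and y^2 terms cancel: -2x + (-4)y = 5 - 2 = 3
Simplify: 2x + 4y = -3
Locus: Perpendicular bisector of the segment from (-1, 1) to (-2, -1): the line 2x + 4y = -3


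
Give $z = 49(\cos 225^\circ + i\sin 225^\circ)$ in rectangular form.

a = r cos θ = 49 * -sqrt(2)/2 = -49*sqrt(2)/2
b = r sin θ = 49 * -sqrt(2)/2 = -49*sqrt(2)/2
z = -49*sqrt(2)/2 - (49*sqrt(2)/2)i


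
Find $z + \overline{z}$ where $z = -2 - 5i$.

z + conjugate(z) = (a + bi) + (a - bi) = 2a
= 2 * (-2) = -4


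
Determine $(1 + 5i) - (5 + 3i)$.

(1 - 5) + (5 - 3)i = -4 + 2i


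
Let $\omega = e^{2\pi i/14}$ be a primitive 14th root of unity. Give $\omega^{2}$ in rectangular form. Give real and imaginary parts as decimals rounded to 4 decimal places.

ω^2 = e^(2πi·2/14) = e^(i·2π/7)
= cos(2π/7) + i sin(2π/7)
= 0.6235 + 0.7818i


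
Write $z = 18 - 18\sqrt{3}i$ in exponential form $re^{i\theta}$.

r = |z| = sqrt((18)^2 + (-18*sqrt(3))^2) = sqrt(324 + 972) = sqrt(1296) = 36
θ = arctan(b/a) = arctan(-31.1769/18) (quadrant-adjusted) = -60° = -π/3
z = 36e^(-i*π/3)
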